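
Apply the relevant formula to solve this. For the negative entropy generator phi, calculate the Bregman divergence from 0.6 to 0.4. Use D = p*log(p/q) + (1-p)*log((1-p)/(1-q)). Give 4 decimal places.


Bregman divergence with negative entropy generator:
D = p*log(p/q) + (1-p)*log((1-p)/(1-q)).
p = 0.6, q = 0.4.
p*log(p/q) = 0.6*log(0.6/0.4) = 0.243279.
(1-p)*log((1-p)/(1-q)) = 0.4*log(0.4/0.6) = -0.162186.
D = 0.243279 + -0.162186 = 0.0811

0.0811


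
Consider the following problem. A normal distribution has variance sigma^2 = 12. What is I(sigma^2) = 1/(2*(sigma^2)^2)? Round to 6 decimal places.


Fisher information for variance: I(sigma^2) = 1/(2*sigma^4).
sigma^2 = 12, so sigma^4 = 144.
I = 1/(2*144) = 1/288 = 0.003472

0.003472


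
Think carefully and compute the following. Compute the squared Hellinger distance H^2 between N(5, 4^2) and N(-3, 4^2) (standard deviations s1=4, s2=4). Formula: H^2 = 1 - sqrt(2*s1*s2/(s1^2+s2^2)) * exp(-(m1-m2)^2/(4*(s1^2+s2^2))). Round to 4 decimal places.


Squared Hellinger distance for Gaussians:
H^2 = 1 - sqrt(2*s1*s2/(s1^2+s2^2)) * exp(-(m1-m2)^2/(4*(s1^2+s2^2))).
s1^2 = 16, s2^2 = 16, s1^2+s2^2 = 32.
sqrt(2*4*4/(32)) = 1.0.
(m1-m2)^2 = (8)^2 = 64.
exp(-64/(4*32)) = exp(-0.5) = 0.606531.
H^2 = 1 - 1.0*0.606531 = 0.3935

0.3935


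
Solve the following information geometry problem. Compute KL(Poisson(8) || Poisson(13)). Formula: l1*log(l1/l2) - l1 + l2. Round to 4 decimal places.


KL divergence for Poisson:
KL = l1*log(l1/l2) - l1 + l2.
l1 = 8, l2 = 13.
log(8/13) = -0.485508.
l1*log(l1/l2) = 8 * -0.485508 = -3.884063.
KL = -3.884063 - 8 + 13 = 1.1159

1.1159


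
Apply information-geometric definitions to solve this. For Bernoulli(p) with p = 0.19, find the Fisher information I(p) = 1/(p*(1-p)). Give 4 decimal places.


For Bernoulli(p), Fisher information is I(p) = 1/(p*(1-p)).
p = 0.19, 1-p = 0.81.
p*(1-p) = 0.1539.
I(p) = 1/0.1539 = 6.4977

6.4977


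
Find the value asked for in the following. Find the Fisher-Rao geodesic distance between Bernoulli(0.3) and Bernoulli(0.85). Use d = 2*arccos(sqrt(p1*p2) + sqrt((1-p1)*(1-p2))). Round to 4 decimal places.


Geodesic distance on Bernoulli manifold:
d(p1,p2) = 2*arccos(sqrt(p1*p2) + sqrt((1-p1)*(1-p2))).
sqrt(p1*p2) = sqrt(0.3*0.85) = 0.504975.
sqrt((1-p1)*(1-p2)) = sqrt(0.7*0.15) = 0.324037.
arg = 0.504975 + 0.324037 = 0.829012.
d = 2*arccos(0.829012) = 1.1869

1.1869


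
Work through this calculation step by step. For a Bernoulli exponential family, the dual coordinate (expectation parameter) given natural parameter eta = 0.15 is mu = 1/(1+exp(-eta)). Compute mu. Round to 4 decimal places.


Dual coordinate (expectation parameter) for Bernoulli:
mu = 1/(1+exp(-eta)).
eta = 0.15.
exp(-eta) = exp(-0.15) = 0.860708.
mu = 1/(1+0.860708) = 0.5374

0.5374


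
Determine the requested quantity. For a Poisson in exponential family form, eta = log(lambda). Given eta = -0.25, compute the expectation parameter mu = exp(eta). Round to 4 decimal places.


Expectation parameter for Poisson exponential family:
mu = exp(eta).
eta = -0.25.
mu = exp(-0.25) = 0.7788

0.7788


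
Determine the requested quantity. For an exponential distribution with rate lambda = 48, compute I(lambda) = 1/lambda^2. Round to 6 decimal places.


Fisher information for exponential: I(lambda) = 1/lambda^2.
lambda = 48, lambda^2 = 2304.
I = 1/2304 = 0.000434

0.000434


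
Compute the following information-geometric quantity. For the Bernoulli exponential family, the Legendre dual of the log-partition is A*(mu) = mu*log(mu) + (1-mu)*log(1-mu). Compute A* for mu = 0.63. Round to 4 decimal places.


Legendre transform for Bernoulli:
A*(mu) = mu*log(mu) + (1-mu)*log(1-mu).
mu = 0.63, 1-mu = 0.37.
mu*log(mu) = 0.63*log(0.63) = -0.291082.
(1-mu)*log(1-mu) = 0.37*log(0.37) = -0.367873.
A* = -0.291082 + -0.367873 = -0.6590

-0.6590


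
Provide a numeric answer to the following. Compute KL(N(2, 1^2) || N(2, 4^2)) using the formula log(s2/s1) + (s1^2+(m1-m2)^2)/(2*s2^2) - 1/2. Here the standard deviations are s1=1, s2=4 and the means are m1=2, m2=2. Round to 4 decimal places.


KL divergence between normal distributions:
KL = log(s2/s1) + (s1^2 + (m1-m2)^2)/(2*s2^2) - 1/2.
log(4/1) = 1.386294.
(1^2 + (2-2)^2)/(2*4^2) = (1 + 0)/32 = 0.03125.
KL = 1.386294 + 0.03125 - 0.5 = 0.9175

0.9175


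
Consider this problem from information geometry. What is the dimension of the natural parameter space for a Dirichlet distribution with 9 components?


Exponential family dimension calculation:
Dirichlet with 9 components has 9 natural parameters.

9


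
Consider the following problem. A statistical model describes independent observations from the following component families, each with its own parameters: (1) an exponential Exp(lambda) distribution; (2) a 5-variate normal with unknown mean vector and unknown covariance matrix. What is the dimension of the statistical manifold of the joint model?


The dimension of a statistical manifold equals the number of free
(independent) real parameters of the model. For a product of independent
blocks the parameter counts add.
- exponential (lambda): 1.
- 5-variate normal: 5 (mean) + 5*6/2 = 15 (symmetric covariance) = 20.
Total = 1 + 20 = 21.
Dimension = 21

21


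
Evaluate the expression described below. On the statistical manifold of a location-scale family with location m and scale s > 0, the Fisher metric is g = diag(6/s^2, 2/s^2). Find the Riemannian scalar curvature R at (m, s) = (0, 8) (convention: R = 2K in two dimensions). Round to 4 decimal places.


The metric has the form g = (A dm^2 + B ds^2)/s^2 with A = 6, B = 2.
Substitute u = sqrt(A/B)*m: g = B*(du^2 + ds^2)/s^2, i.e. B times the
Poincare upper half-plane metric, which has constant Gaussian curvature -1.
Scaling a 2D metric by a constant c divides the Gaussian curvature by c,
so K = -1/B = -1/(2) = -0.5000 everywhere (the point (m, s) = (0, 8) is irrelevant:
the curvature is constant).
Scalar curvature in dimension 2: R = 2K = -2/(2) = -1.0000.

-1.0000


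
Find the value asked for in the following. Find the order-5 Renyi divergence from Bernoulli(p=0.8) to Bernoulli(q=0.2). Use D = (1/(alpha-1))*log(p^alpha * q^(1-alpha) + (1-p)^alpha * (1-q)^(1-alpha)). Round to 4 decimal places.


Renyi divergence of order alpha between Bernoulli distributions:
D = (1/(alpha-1))*log(p^alpha * q^(1-alpha) + (1-p)^alpha * (1-q)^(1-alpha)).
alpha = 5, p = 0.8, q = 0.2.
p^alpha * q^(1-alpha) = 0.8^5 * 0.2^-4 = 204.8.
(1-p)^alpha * (1-q)^(1-alpha) = 0.2^5 * 0.8^-4 = 0.000781.
sum = 204.8 + 0.000781 = 204.800781.
D = (1/4)*log(204.800781) = 1.3305

1.3305


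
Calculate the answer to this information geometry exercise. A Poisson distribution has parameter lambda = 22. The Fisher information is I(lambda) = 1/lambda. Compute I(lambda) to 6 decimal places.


Fisher information for Poisson: I(lambda) = 1/lambda.
lambda = 22.
I(lambda) = 1/22 = 0.045455

0.045455


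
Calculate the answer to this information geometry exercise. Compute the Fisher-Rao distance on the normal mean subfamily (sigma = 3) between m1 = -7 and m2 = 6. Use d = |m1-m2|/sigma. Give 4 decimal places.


On the fixed-variance normal subfamily, geodesic distance = |m1-m2|/sigma.
|-7 - 6| = 13.
sigma = 3.
d = 13/3 = 4.3333

4.3333


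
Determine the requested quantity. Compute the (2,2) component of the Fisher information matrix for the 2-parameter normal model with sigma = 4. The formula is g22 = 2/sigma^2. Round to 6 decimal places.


For the 2-parameter normal family, the Fisher metric has:
  g11 = 1/sigma^2, g22 = 2/sigma^2.
sigma = 4, sigma^2 = 16.
g22 = 0.125000

0.125000


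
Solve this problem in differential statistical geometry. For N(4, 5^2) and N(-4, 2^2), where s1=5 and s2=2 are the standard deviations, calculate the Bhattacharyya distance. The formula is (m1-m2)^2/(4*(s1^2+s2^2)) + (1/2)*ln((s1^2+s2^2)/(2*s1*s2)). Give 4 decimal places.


Bhattacharyya distance between two Gaussians:
DB = (m1-m2)^2/(4*(s1^2+s2^2)) + (1/2)*ln((s1^2+s2^2)/(2*s1*s2)).
(m1-m2)^2 = (8)^2 = 64.
s1^2+s2^2 = 25 + 4 = 29.
term1 = 64/116 = 0.551724.
term2 = 0.5*ln(29/20.0) = 0.185782.
DB = 0.551724 + 0.185782 = 0.7375

0.7375


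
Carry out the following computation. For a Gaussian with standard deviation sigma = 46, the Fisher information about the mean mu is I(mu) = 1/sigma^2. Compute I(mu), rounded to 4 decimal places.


The Fisher information for the mean of a normal distribution is I(mu) = 1/sigma^2.
sigma = 46, so sigma^2 = 2116.
I(mu) = 1/2116 = 0.0005

0.0005


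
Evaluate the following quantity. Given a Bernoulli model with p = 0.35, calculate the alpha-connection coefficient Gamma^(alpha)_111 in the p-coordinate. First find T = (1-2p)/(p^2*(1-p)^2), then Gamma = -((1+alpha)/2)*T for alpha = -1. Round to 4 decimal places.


Skewness (Amari-Chentsov) tensor: T = (1-2p)/(p^2*(1-p)^2).
p = 0.35, 1-2p = 0.3, p^2 = 0.1225, (1-p)^2 = 0.4225.
T = 0.3/(0.1225 * 0.4225) = 5.796401.
In the p-coordinate, Gamma^(alpha) = Gamma^(0) - (alpha/2)*T with Gamma^(0) = (1/2)*g'(p) = -T/2,
so Gamma^(alpha) = -((1+alpha)/2)*T.
alpha = -1, -(1+alpha)/2 = 0.0.
Gamma = 0.0 * 5.796401 = 0.0000

0.0000


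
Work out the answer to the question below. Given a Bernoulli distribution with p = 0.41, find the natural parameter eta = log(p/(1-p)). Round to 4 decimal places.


Natural parameter for Bernoulli: eta = log(p/(1-p)).
p = 0.41, 1-p = 0.59.
p/(1-p) = 0.694915.
eta = log(0.694915) = -0.3640

-0.3640


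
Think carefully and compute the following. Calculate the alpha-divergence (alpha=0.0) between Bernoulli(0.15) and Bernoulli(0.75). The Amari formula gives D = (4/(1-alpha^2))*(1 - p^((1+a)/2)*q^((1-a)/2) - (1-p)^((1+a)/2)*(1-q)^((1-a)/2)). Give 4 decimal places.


Amari alpha-divergence:
D = (4/(1-alpha^2))*(1 - p^((1+a)/2)*q^((1-a)/2) - (1-p)^((1+a)/2)*(1-q)^((1-a)/2)).
alpha = 0.0, p = 0.15, q = 0.75.
e1 = (1+alpha)/2 = 0.5, e2 = (1-alpha)/2 = 0.5.
t1 = p^e1 * q^e2 = 0.15^0.5 * 0.75^0.5 = 0.33541.
t2 = (1-p)^e1 * (1-q)^e2 = 0.85^0.5 * 0.25^0.5 = 0.460977.
4/(1-alpha^2) = 4.0.
D = 4.0*(1 - 0.33541 - 0.460977) = 0.8145

0.8145


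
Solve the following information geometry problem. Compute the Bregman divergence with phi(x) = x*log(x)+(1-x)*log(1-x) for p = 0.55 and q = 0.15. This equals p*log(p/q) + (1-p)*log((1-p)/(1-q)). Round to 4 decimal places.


Bregman divergence with negative entropy generator:
D = p*log(p/q) + (1-p)*log((1-p)/(1-q)).
p = 0.55, q = 0.15.
p*log(p/q) = 0.55*log(0.55/0.15) = 0.714606.
(1-p)*log((1-p)/(1-q)) = 0.45*log(0.45/0.85) = -0.286195.
D = 0.714606 + -0.286195 = 0.4284

0.4284


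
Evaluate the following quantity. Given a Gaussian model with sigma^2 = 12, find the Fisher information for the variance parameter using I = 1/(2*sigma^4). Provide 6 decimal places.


Fisher information for variance: I(sigma^2) = 1/(2*sigma^4).
sigma^2 = 12, so sigma^4 = 144.
I = 1/(2*144) = 1/288 = 0.003472

0.003472


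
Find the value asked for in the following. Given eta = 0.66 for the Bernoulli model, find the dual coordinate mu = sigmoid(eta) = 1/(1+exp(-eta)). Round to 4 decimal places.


Dual coordinate (expectation parameter) for Bernoulli:
mu = 1/(1+exp(-eta)).
eta = 0.66.
exp(-eta) = exp(-0.66) = 0.516851.
mu = 1/(1+0.516851) = 0.6593

0.6593


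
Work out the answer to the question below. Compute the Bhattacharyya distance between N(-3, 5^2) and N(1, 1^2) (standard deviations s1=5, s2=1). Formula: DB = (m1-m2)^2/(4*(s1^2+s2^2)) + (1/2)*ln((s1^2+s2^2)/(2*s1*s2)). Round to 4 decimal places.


Bhattacharyya distance between two Gaussians:
DB = (m1-m2)^2/(4*(s1^2+s2^2)) + (1/2)*ln((s1^2+s2^2)/(2*s1*s2)).
(m1-m2)^2 = (-4)^2 = 16.
s1^2+s2^2 = 25 + 1 = 26.
term1 = 16/104 = 0.153846.
term2 = 0.5*ln(26/10.0) = 0.477756.
DB = 0.153846 + 0.477756 = 0.6316

0.6316


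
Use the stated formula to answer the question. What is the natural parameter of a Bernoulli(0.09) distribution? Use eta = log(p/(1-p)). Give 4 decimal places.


Natural parameter for Bernoulli: eta = log(p/(1-p)).
p = 0.09, 1-p = 0.91.
p/(1-p) = 0.098901.
eta = log(0.098901) = -2.3136

-2.3136


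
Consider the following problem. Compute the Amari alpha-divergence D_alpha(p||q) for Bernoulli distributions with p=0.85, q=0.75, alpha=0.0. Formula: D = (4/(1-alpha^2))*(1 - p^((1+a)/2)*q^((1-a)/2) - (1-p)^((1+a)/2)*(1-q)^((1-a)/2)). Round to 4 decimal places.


Amari alpha-divergence:
D = (4/(1-alpha^2))*(1 - p^((1+a)/2)*q^((1-a)/2) - (1-p)^((1+a)/2)*(1-q)^((1-a)/2)).
alpha = 0.0, p = 0.85, q = 0.75.
e1 = (1+alpha)/2 = 0.5, e2 = (1-alpha)/2 = 0.5.
t1 = p^e1 * q^e2 = 0.85^0.5 * 0.75^0.5 = 0.798436.
t2 = (1-p)^e1 * (1-q)^e2 = 0.15^0.5 * 0.25^0.5 = 0.193649.
4/(1-alpha^2) = 4.0.
D = 4.0*(1 - 0.798436 - 0.193649) = 0.0317

0.0317


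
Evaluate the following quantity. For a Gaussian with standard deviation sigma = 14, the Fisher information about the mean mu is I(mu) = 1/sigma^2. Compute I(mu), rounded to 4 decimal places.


The Fisher information for the mean of a normal distribution is I(mu) = 1/sigma^2.
sigma = 14, so sigma^2 = 196.
I(mu) = 1/196 = 0.0051

0.0051


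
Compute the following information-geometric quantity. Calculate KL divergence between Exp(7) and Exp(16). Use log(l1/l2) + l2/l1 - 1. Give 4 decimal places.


KL divergence for exponential family:
KL = log(l1/l2) + l2/l1 - 1.
log(7/16) = -0.826679.
16/7 = 2.285714.
KL = -0.826679 + 2.285714 - 1 = 0.4590

0.4590


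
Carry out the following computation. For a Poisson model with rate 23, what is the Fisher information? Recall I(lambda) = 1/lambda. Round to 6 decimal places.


Fisher information for Poisson: I(lambda) = 1/lambda.
lambda = 23.
I(lambda) = 1/23 = 0.043478

0.043478


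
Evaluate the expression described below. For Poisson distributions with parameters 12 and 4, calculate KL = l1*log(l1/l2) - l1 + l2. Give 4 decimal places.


KL divergence for Poisson:
KL = l1*log(l1/l2) - l1 + l2.
l1 = 12, l2 = 4.
log(12/4) = 1.098612.
l1*log(l1/l2) = 12 * 1.098612 = 13.183347.
KL = 13.183347 - 12 + 4 = 5.1833

5.1833


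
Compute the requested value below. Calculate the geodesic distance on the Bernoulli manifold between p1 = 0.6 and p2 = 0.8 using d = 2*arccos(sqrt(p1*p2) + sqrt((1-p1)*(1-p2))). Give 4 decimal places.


Geodesic distance on Bernoulli manifold:
d(p1,p2) = 2*arccos(sqrt(p1*p2) + sqrt((1-p1)*(1-p2))).
sqrt(p1*p2) = sqrt(0.6*0.8) = 0.69282.
sqrt((1-p1)*(1-p2)) = sqrt(0.4*0.2) = 0.282843.
arg = 0.69282 + 0.282843 = 0.975663.
d = 2*arccos(0.975663) = 0.4421

0.4421


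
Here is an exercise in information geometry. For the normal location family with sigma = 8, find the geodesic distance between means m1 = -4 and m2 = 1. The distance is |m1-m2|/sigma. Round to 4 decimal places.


On the fixed-variance normal subfamily, geodesic distance = |m1-m2|/sigma.
|-4 - 1| = 5.
sigma = 8.
d = 5/8 = 0.6250

0.6250


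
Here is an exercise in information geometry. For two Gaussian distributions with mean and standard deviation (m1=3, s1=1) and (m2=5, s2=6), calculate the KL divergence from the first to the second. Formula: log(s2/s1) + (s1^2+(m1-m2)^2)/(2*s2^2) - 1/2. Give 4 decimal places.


KL divergence between normal distributions:
KL = log(s2/s1) + (s1^2 + (m1-m2)^2)/(2*s2^2) - 1/2.
log(6/1) = 1.791759.
(1^2 + (3-5)^2)/(2*6^2) = (1 + 4)/72 = 0.069444.
KL = 1.791759 + 0.069444 - 0.5 = 1.3612

1.3612


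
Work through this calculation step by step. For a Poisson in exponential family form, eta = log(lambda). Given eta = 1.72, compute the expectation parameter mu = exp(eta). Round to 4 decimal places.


Expectation parameter for Poisson exponential family:
mu = exp(eta).
eta = 1.72.
mu = exp(1.72) = 5.5845

5.5845


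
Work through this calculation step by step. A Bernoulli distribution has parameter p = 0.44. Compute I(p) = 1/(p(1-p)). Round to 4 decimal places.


For Bernoulli(p), Fisher information is I(p) = 1/(p*(1-p)).
p = 0.44, 1-p = 0.56.
p*(1-p) = 0.2464.
I(p) = 1/0.2464 = 4.0584

4.0584


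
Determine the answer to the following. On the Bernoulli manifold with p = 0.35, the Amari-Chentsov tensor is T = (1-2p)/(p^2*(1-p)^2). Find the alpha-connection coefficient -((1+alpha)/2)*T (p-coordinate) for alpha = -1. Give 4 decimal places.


Skewness (Amari-Chentsov) tensor: T = (1-2p)/(p^2*(1-p)^2).
p = 0.35, 1-2p = 0.3, p^2 = 0.1225, (1-p)^2 = 0.4225.
T = 0.3/(0.1225 * 0.4225) = 5.796401.
In the p-coordinate, Gamma^(alpha) = Gamma^(0) - (alpha/2)*T with Gamma^(0) = (1/2)*g'(p) = -T/2,
so Gamma^(alpha) = -((1+alpha)/2)*T.
alpha = -1, -(1+alpha)/2 = 0.0.
Gamma = 0.0 * 5.796401 = 0.0000

0.0000


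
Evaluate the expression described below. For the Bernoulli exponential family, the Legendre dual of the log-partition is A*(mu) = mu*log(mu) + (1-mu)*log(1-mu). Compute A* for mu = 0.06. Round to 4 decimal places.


Legendre transform for Bernoulli:
A*(mu) = mu*log(mu) + (1-mu)*log(1-mu).
mu = 0.06, 1-mu = 0.94.
mu*log(mu) = 0.06*log(0.06) = -0.168805.
(1-mu)*log(1-mu) = 0.94*log(0.94) = -0.058163.
A* = -0.168805 + -0.058163 = -0.2270

-0.2270


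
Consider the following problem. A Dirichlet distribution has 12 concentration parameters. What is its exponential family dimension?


Exponential family dimension calculation:
Dirichlet with 12 components has 12 natural parameters.

12


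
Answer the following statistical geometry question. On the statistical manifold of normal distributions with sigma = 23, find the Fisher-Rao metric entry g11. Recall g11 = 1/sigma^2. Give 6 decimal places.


For the 2-parameter normal family, the Fisher metric has:
  g11 = 1/sigma^2, g22 = 2/sigma^2.
sigma = 23, sigma^2 = 529.
g11 = 0.001890

0.001890


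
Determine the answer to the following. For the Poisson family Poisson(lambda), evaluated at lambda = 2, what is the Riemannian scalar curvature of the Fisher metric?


This family has a single free parameter, so its statistical manifold
is 1-dimensional. The Riemann curvature tensor of any 1-dimensional
Riemannian manifold vanishes identically, so R = 0.

0


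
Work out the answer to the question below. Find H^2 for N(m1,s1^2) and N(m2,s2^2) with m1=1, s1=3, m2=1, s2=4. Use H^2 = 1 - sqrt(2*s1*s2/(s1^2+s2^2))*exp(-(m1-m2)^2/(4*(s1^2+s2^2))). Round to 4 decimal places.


Squared Hellinger distance for Gaussians:
H^2 = 1 - sqrt(2*s1*s2/(s1^2+s2^2)) * exp(-(m1-m2)^2/(4*(s1^2+s2^2))).
s1^2 = 9, s2^2 = 16, s1^2+s2^2 = 25.
sqrt(2*3*4/(25)) = 0.979796.
(m1-m2)^2 = (0)^2 = 0.
exp(-0/(4*25)) = exp(0.0) = 1.0.
H^2 = 1 - 0.979796*1.0 = 0.0202

0.0202


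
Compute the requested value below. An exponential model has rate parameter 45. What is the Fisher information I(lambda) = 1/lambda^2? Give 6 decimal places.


Fisher information for exponential: I(lambda) = 1/lambda^2.
lambda = 45, lambda^2 = 2025.
I = 1/2025 = 0.000494

0.000494


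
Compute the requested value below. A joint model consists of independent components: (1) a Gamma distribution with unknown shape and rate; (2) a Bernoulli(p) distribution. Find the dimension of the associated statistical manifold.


The dimension of a statistical manifold equals the number of free
(independent) real parameters of the model. For a product of independent
blocks the parameter counts add.
- Gamma (shape, rate): 2.
- Bernoulli (p): 1.
Total = 2 + 1 = 3.
Dimension = 3

3


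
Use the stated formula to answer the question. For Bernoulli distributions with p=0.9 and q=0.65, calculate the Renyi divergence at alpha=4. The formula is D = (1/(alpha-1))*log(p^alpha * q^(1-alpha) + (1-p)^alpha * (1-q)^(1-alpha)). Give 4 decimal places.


Renyi divergence of order alpha between Bernoulli distributions:
D = (1/(alpha-1))*log(p^alpha * q^(1-alpha) + (1-p)^alpha * (1-q)^(1-alpha)).
alpha = 4, p = 0.9, q = 0.65.
p^alpha * q^(1-alpha) = 0.9^4 * 0.65^-3 = 2.389076.
(1-p)^alpha * (1-q)^(1-alpha) = 0.1^4 * 0.35^-3 = 0.002332.
sum = 2.389076 + 0.002332 = 2.391408.
D = (1/3)*log(2.391408) = 0.2906

0.2906


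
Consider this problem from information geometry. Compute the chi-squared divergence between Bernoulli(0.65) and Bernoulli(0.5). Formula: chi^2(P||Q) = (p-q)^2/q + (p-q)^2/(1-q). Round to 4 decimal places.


Chi-squared divergence between Bernoulli distributions:
chi^2 = (p-q)^2/q + (p-q)^2/(1-q).
p = 0.65, q = 0.5, p-q = 0.15.
(p-q)^2 = 0.0225.
term1 = 0.0225/0.5 = 0.045.
term2 = 0.0225/0.5 = 0.045.
chi^2 = 0.045 + 0.045 = 0.0900

0.0900


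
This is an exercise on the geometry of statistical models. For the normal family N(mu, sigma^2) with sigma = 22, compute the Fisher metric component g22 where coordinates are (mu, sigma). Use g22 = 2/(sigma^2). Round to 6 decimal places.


For the 2-parameter normal family, the Fisher metric has:
  g11 = 1/sigma^2, g22 = 2/sigma^2.
sigma = 22, sigma^2 = 484.
g22 = 0.004132

0.004132


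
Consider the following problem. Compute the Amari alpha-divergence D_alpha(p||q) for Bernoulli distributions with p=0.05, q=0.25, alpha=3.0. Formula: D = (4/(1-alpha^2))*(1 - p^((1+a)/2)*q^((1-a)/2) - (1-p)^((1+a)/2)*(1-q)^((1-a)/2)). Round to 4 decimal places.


Amari alpha-divergence:
D = (4/(1-alpha^2))*(1 - p^((1+a)/2)*q^((1-a)/2) - (1-p)^((1+a)/2)*(1-q)^((1-a)/2)).
alpha = 3.0, p = 0.05, q = 0.25.
e1 = (1+alpha)/2 = 2.0, e2 = (1-alpha)/2 = -1.0.
t1 = p^e1 * q^e2 = 0.05^2.0 * 0.25^-1.0 = 0.01.
t2 = (1-p)^e1 * (1-q)^e2 = 0.95^2.0 * 0.75^-1.0 = 1.203333.
4/(1-alpha^2) = -0.5.
D = -0.5*(1 - 0.01 - 1.203333) = 0.1067

0.1067


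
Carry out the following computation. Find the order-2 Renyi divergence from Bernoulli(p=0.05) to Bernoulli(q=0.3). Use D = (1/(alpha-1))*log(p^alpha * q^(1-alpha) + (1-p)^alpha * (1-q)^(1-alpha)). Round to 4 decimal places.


Renyi divergence of order alpha between Bernoulli distributions:
D = (1/(alpha-1))*log(p^alpha * q^(1-alpha) + (1-p)^alpha * (1-q)^(1-alpha)).
alpha = 2, p = 0.05, q = 0.3.
p^alpha * q^(1-alpha) = 0.05^2 * 0.3^-1 = 0.008333.
(1-p)^alpha * (1-q)^(1-alpha) = 0.95^2 * 0.7^-1 = 1.289286.
sum = 0.008333 + 1.289286 = 1.297619.
D = (1/1)*log(1.297619) = 0.2605

0.2605


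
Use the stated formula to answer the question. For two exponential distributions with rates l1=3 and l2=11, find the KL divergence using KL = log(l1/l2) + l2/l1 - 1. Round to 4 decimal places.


KL divergence for exponential family:
KL = log(l1/l2) + l2/l1 - 1.
log(3/11) = -1.299283.
11/3 = 3.666667.
KL = -1.299283 + 3.666667 - 1 = 1.3674

1.3674


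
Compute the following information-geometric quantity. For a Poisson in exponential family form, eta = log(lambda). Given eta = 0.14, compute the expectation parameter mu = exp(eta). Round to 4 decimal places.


Expectation parameter for Poisson exponential family:
mu = exp(eta).
eta = 0.14.
mu = exp(0.14) = 1.1503

1.1503


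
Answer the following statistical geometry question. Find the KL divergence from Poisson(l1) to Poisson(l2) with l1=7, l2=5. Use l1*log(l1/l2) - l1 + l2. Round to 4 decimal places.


KL divergence for Poisson:
KL = l1*log(l1/l2) - l1 + l2.
l1 = 7, l2 = 5.
log(7/5) = 0.336472.
l1*log(l1/l2) = 7 * 0.336472 = 2.355306.
KL = 2.355306 - 7 + 5 = 0.3553

0.3553


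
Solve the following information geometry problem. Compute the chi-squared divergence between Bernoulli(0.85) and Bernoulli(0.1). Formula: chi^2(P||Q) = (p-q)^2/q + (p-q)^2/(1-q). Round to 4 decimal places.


Chi-squared divergence between Bernoulli distributions:
chi^2 = (p-q)^2/q + (p-q)^2/(1-q).
p = 0.85, q = 0.1, p-q = 0.75.
(p-q)^2 = 0.5625.
term1 = 0.5625/0.1 = 5.625.
term2 = 0.5625/0.9 = 0.625.
chi^2 = 5.625 + 0.625 = 6.2500

6.2500


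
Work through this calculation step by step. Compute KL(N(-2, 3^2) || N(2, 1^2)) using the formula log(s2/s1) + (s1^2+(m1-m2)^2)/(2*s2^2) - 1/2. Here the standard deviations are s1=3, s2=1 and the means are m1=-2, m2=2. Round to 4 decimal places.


KL divergence between normal distributions:
KL = log(s2/s1) + (s1^2 + (m1-m2)^2)/(2*s2^2) - 1/2.
log(1/3) = -1.098612.
(3^2 + (-2-2)^2)/(2*1^2) = (9 + 16)/2 = 12.5.
KL = -1.098612 + 12.5 - 0.5 = 10.9014

10.9014


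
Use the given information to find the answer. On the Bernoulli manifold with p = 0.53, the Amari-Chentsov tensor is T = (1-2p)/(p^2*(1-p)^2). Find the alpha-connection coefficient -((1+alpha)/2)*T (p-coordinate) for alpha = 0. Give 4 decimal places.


Skewness (Amari-Chentsov) tensor: T = (1-2p)/(p^2*(1-p)^2).
p = 0.53, 1-2p = -0.06, p^2 = 0.2809, (1-p)^2 = 0.2209.
T = -0.06/(0.2809 * 0.2209) = -0.96695.
In the p-coordinate, Gamma^(alpha) = Gamma^(0) - (alpha/2)*T with Gamma^(0) = (1/2)*g'(p) = -T/2,
so Gamma^(alpha) = -((1+alpha)/2)*T.
alpha = 0, -(1+alpha)/2 = -0.5.
Gamma = -0.5 * -0.96695 = 0.4835

0.4835


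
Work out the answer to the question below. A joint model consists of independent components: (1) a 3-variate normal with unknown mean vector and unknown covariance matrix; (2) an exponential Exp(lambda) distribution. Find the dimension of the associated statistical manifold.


The dimension of a statistical manifold equals the number of free
(independent) real parameters of the model. For a product of independent
blocks the parameter counts add.
- 3-variate normal: 3 (mean) + 3*4/2 = 6 (symmetric covariance) = 9.
- exponential (lambda): 1.
Total = 9 + 1 = 10.
Dimension = 10

10


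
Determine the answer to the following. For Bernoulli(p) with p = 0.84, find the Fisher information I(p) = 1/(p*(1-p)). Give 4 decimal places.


For Bernoulli(p), Fisher information is I(p) = 1/(p*(1-p)).
p = 0.84, 1-p = 0.16.
p*(1-p) = 0.1344.
I(p) = 1/0.1344 = 7.4405

7.4405


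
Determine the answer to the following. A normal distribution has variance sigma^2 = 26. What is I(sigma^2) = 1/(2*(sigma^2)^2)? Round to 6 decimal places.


Fisher information for variance: I(sigma^2) = 1/(2*sigma^4).
sigma^2 = 26, so sigma^4 = 676.
I = 1/(2*676) = 1/1352 = 0.000740

0.000740


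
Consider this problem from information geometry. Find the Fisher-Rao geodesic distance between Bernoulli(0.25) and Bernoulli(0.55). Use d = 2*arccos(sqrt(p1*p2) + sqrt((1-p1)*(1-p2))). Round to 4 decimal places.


Geodesic distance on Bernoulli manifold:
d(p1,p2) = 2*arccos(sqrt(p1*p2) + sqrt((1-p1)*(1-p2))).
sqrt(p1*p2) = sqrt(0.25*0.55) = 0.37081.
sqrt((1-p1)*(1-p2)) = sqrt(0.75*0.45) = 0.580948.
arg = 0.37081 + 0.580948 = 0.951757.
d = 2*arccos(0.951757) = 0.6238

0.6238


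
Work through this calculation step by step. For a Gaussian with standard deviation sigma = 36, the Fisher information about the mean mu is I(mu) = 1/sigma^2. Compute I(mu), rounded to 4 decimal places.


The Fisher information for the mean of a normal distribution is I(mu) = 1/sigma^2.
sigma = 36, so sigma^2 = 1296.
I(mu) = 1/1296 = 0.0008

0.0008


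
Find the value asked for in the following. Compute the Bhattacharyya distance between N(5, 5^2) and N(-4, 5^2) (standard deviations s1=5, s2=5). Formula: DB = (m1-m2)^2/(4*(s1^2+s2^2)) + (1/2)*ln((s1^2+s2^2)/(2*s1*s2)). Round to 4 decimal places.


Bhattacharyya distance between two Gaussians:
DB = (m1-m2)^2/(4*(s1^2+s2^2)) + (1/2)*ln((s1^2+s2^2)/(2*s1*s2)).
(m1-m2)^2 = (9)^2 = 81.
s1^2+s2^2 = 25 + 25 = 50.
term1 = 81/200 = 0.405.
term2 = 0.5*ln(50/50.0) = 0.0.
DB = 0.405 + 0.0 = 0.4050

0.4050


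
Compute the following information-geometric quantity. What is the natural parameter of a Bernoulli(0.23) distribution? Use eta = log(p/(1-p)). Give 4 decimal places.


Natural parameter for Bernoulli: eta = log(p/(1-p)).
p = 0.23, 1-p = 0.77.
p/(1-p) = 0.298701.
eta = log(0.298701) = -1.2083

-1.2083


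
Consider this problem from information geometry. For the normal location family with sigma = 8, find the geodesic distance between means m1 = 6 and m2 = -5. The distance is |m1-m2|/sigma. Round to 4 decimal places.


On the fixed-variance normal subfamily, geodesic distance = |m1-m2|/sigma.
|6 - -5| = 11.
sigma = 8.
d = 11/8 = 1.3750

1.3750


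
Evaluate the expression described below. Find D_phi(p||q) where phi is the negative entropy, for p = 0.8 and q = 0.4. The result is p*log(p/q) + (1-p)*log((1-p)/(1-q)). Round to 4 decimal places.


Bregman divergence with negative entropy generator:
D = p*log(p/q) + (1-p)*log((1-p)/(1-q)).
p = 0.8, q = 0.4.
p*log(p/q) = 0.8*log(0.8/0.4) = 0.554518.
(1-p)*log((1-p)/(1-q)) = 0.2*log(0.2/0.6) = -0.219722.
D = 0.554518 + -0.219722 = 0.3348

0.3348


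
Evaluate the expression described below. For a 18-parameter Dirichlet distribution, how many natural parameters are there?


Exponential family dimension calculation:
Dirichlet with 18 components has 18 natural parameters.

18


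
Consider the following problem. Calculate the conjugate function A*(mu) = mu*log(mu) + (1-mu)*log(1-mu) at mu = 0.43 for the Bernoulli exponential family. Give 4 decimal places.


Legendre transform for Bernoulli:
A*(mu) = mu*log(mu) + (1-mu)*log(1-mu).
mu = 0.43, 1-mu = 0.57.
mu*log(mu) = 0.43*log(0.43) = -0.362907.
(1-mu)*log(1-mu) = 0.57*log(0.57) = -0.320408.
A* = -0.362907 + -0.320408 = -0.6833

-0.6833


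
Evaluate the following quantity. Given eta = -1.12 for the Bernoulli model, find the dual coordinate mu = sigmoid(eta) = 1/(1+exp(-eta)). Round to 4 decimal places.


Dual coordinate (expectation parameter) for Bernoulli:
mu = 1/(1+exp(-eta)).
eta = -1.12.
exp(-eta) = exp(1.12) = 3.064854.
mu = 1/(1+3.064854) = 0.2460

0.2460


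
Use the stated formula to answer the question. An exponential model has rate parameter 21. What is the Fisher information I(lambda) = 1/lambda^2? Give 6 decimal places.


Fisher information for exponential: I(lambda) = 1/lambda^2.
lambda = 21, lambda^2 = 441.
I = 1/441 = 0.002268

0.002268


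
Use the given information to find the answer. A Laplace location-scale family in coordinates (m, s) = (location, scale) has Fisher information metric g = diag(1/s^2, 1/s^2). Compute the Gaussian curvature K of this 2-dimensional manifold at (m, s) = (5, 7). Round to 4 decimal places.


The metric has the form g = (A dm^2 + B ds^2)/s^2 with A = 1, B = 1.
Substitute u = sqrt(A/B)*m: g = B*(du^2 + ds^2)/s^2, i.e. B times the
Poincare upper half-plane metric, which has constant Gaussian curvature -1.
Scaling a 2D metric by a constant c divides the Gaussian curvature by c,
so K = -1/B = -1/(1) = -1.0000 everywhere (the point (m, s) = (5, 7) is irrelevant:
the curvature is constant).
The requested Gaussian curvature is K = -1.0000.

-1.0000


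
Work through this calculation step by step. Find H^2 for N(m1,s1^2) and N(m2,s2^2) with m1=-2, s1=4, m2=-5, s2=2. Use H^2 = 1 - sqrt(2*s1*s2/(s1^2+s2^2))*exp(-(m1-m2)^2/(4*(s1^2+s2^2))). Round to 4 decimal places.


Squared Hellinger distance for Gaussians:
H^2 = 1 - sqrt(2*s1*s2/(s1^2+s2^2)) * exp(-(m1-m2)^2/(4*(s1^2+s2^2))).
s1^2 = 16, s2^2 = 4, s1^2+s2^2 = 20.
sqrt(2*4*2/(20)) = 0.894427.
(m1-m2)^2 = (3)^2 = 9.
exp(-9/(4*20)) = exp(-0.1125) = 0.893597.
H^2 = 1 - 0.894427*0.893597 = 0.2007

0.2007


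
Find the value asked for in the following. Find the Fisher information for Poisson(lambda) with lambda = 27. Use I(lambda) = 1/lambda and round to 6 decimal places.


Fisher information for Poisson: I(lambda) = 1/lambda.
lambda = 27.
I(lambda) = 1/27 = 0.037037

0.037037


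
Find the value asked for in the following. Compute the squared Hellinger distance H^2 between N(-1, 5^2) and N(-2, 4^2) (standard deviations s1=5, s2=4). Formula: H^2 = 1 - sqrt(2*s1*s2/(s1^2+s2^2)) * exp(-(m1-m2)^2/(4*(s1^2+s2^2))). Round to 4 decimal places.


Squared Hellinger distance for Gaussians:
H^2 = 1 - sqrt(2*s1*s2/(s1^2+s2^2)) * exp(-(m1-m2)^2/(4*(s1^2+s2^2))).
s1^2 = 25, s2^2 = 16, s1^2+s2^2 = 41.
sqrt(2*5*4/(41)) = 0.98773.
(m1-m2)^2 = (1)^2 = 1.
exp(-1/(4*41)) = exp(-0.006098) = 0.993921.
H^2 = 1 - 0.98773*0.993921 = 0.0183

0.0183


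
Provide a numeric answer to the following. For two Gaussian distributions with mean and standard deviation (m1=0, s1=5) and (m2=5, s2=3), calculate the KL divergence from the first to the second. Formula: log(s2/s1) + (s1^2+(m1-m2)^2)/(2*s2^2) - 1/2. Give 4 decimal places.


KL divergence between normal distributions:
KL = log(s2/s1) + (s1^2 + (m1-m2)^2)/(2*s2^2) - 1/2.
log(3/5) = -0.510826.
(5^2 + (0-5)^2)/(2*3^2) = (25 + 25)/18 = 2.777778.
KL = -0.510826 + 2.777778 - 0.5 = 1.7670

1.7670


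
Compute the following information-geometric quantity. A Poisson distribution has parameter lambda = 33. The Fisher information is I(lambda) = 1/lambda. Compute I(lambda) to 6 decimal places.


Fisher information for Poisson: I(lambda) = 1/lambda.
lambda = 33.
I(lambda) = 1/33 = 0.030303

0.030303


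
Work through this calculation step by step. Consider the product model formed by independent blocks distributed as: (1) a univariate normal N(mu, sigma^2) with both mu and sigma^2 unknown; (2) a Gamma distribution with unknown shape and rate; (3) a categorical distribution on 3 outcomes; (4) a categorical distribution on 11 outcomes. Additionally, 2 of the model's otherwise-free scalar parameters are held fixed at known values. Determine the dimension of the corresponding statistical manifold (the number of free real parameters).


The dimension of a statistical manifold equals the number of free
(independent) real parameters of the model. For a product of independent
blocks the parameter counts add.
- normal (mu, sigma^2): 2.
- Gamma (shape, rate): 2.
- categorical on 3 outcomes (probabilities sum to 1): 3-1 = 2.
- categorical on 11 outcomes (probabilities sum to 1): 11-1 = 10.
Total = 2 + 2 + 2 + 10 = 16.
2 parameter(s) fixed at known values: 16 - 2 = 14.
Dimension = 14

14


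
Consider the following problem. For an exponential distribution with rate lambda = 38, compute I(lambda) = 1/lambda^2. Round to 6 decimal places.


Fisher information for exponential: I(lambda) = 1/lambda^2.
lambda = 38, lambda^2 = 1444.
I = 1/1444 = 0.000693

0.000693


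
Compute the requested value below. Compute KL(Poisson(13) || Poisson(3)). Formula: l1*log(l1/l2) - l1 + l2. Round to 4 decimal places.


KL divergence for Poisson:
KL = l1*log(l1/l2) - l1 + l2.
l1 = 13, l2 = 3.
log(13/3) = 1.466337.
l1*log(l1/l2) = 13 * 1.466337 = 19.062382.
KL = 19.062382 - 13 + 3 = 9.0624

9.0624


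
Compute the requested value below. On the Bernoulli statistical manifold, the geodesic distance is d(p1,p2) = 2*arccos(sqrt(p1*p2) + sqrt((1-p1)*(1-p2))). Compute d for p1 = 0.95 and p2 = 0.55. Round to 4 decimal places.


Geodesic distance on Bernoulli manifold:
d(p1,p2) = 2*arccos(sqrt(p1*p2) + sqrt((1-p1)*(1-p2))).
sqrt(p1*p2) = sqrt(0.95*0.55) = 0.722842.
sqrt((1-p1)*(1-p2)) = sqrt(0.05*0.45) = 0.15.
arg = 0.722842 + 0.15 = 0.872842.
d = 2*arccos(0.872842) = 1.0196

1.0196


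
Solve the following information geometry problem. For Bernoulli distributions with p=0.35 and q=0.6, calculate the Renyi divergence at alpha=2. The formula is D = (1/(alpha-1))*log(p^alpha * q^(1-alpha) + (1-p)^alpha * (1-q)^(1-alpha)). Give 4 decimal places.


Renyi divergence of order alpha between Bernoulli distributions:
D = (1/(alpha-1))*log(p^alpha * q^(1-alpha) + (1-p)^alpha * (1-q)^(1-alpha)).
alpha = 2, p = 0.35, q = 0.6.
p^alpha * q^(1-alpha) = 0.35^2 * 0.6^-1 = 0.204167.
(1-p)^alpha * (1-q)^(1-alpha) = 0.65^2 * 0.4^-1 = 1.05625.
sum = 0.204167 + 1.05625 = 1.260417.
D = (1/1)*log(1.260417) = 0.2314

0.2314


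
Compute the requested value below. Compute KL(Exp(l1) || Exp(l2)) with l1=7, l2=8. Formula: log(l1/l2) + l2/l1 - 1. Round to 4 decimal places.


KL divergence for exponential family:
KL = log(l1/l2) + l2/l1 - 1.
log(7/8) = -0.133531.
8/7 = 1.142857.
KL = -0.133531 + 1.142857 - 1 = 0.0093

0.0093


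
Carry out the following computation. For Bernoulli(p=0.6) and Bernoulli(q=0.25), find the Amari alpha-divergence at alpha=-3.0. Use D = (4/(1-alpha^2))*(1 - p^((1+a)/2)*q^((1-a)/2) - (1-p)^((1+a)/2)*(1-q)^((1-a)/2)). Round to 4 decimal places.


Amari alpha-divergence:
D = (4/(1-alpha^2))*(1 - p^((1+a)/2)*q^((1-a)/2) - (1-p)^((1+a)/2)*(1-q)^((1-a)/2)).
alpha = -3.0, p = 0.6, q = 0.25.
e1 = (1+alpha)/2 = -1.0, e2 = (1-alpha)/2 = 2.0.
t1 = p^e1 * q^e2 = 0.6^-1.0 * 0.25^2.0 = 0.104167.
t2 = (1-p)^e1 * (1-q)^e2 = 0.4^-1.0 * 0.75^2.0 = 1.40625.
4/(1-alpha^2) = -0.5.
D = -0.5*(1 - 0.104167 - 1.40625) = 0.2552

0.2552


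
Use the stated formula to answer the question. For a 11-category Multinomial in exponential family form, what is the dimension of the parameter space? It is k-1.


Exponential family dimension calculation:
For Multinomial with k=11 categories, dim = k-1 = 10.

10


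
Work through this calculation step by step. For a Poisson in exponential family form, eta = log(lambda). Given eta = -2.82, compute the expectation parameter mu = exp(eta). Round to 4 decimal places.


Expectation parameter for Poisson exponential family:
mu = exp(eta).
eta = -2.82.
mu = exp(-2.82) = 0.0596

0.0596


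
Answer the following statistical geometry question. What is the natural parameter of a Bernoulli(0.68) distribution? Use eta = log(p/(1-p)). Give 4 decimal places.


Natural parameter for Bernoulli: eta = log(p/(1-p)).
p = 0.68, 1-p = 0.32.
p/(1-p) = 2.125.
eta = log(2.125) = 0.7538

0.7538


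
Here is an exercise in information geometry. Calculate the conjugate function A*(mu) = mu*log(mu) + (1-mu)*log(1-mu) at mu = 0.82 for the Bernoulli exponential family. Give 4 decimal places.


Legendre transform for Bernoulli:
A*(mu) = mu*log(mu) + (1-mu)*log(1-mu).
mu = 0.82, 1-mu = 0.18.
mu*log(mu) = 0.82*log(0.82) = -0.16273.
(1-mu)*log(1-mu) = 0.18*log(0.18) = -0.308664.
A* = -0.16273 + -0.308664 = -0.4714

-0.4714


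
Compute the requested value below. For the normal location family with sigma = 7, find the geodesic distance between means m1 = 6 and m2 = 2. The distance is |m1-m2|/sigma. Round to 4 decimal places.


On the fixed-variance normal subfamily, geodesic distance = |m1-m2|/sigma.
|6 - 2| = 4.
sigma = 7.
d = 4/7 = 0.5714

0.5714


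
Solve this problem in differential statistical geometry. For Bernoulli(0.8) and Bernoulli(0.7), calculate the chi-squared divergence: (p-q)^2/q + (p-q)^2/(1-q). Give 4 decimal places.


Chi-squared divergence between Bernoulli distributions:
chi^2 = (p-q)^2/q + (p-q)^2/(1-q).
p = 0.8, q = 0.7, p-q = 0.1.
(p-q)^2 = 0.01.
term1 = 0.01/0.7 = 0.014286.
term2 = 0.01/0.3 = 0.033333.
chi^2 = 0.014286 + 0.033333 = 0.0476

0.0476


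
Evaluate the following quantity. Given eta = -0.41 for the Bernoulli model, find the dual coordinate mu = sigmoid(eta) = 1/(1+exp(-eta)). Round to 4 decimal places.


Dual coordinate (expectation parameter) for Bernoulli:
mu = 1/(1+exp(-eta)).
eta = -0.41.
exp(-eta) = exp(0.41) = 1.506818.
mu = 1/(1+1.506818) = 0.3989

0.3989


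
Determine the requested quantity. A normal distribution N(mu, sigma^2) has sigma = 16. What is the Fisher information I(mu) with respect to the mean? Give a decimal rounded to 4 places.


The Fisher information for the mean of a normal distribution is I(mu) = 1/sigma^2.
sigma = 16, so sigma^2 = 256.
I(mu) = 1/256 = 0.0039

0.0039


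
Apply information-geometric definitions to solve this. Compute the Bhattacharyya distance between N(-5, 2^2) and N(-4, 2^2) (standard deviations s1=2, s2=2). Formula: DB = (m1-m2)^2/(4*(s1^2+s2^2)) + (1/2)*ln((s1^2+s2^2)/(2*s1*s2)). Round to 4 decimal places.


Bhattacharyya distance between two Gaussians:
DB = (m1-m2)^2/(4*(s1^2+s2^2)) + (1/2)*ln((s1^2+s2^2)/(2*s1*s2)).
(m1-m2)^2 = (-1)^2 = 1.
s1^2+s2^2 = 4 + 4 = 8.
term1 = 1/32 = 0.03125.
term2 = 0.5*ln(8/8.0) = 0.0.
DB = 0.03125 + 0.0 = 0.0313

0.0313


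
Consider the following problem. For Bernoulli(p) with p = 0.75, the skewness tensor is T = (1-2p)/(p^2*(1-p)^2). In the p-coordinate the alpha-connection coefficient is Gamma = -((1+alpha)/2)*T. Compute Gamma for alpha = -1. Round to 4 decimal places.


Skewness (Amari-Chentsov) tensor: T = (1-2p)/(p^2*(1-p)^2).
p = 0.75, 1-2p = -0.5, p^2 = 0.5625, (1-p)^2 = 0.0625.
T = -0.5/(0.5625 * 0.0625) = -14.222222.
In the p-coordinate, Gamma^(alpha) = Gamma^(0) - (alpha/2)*T with Gamma^(0) = (1/2)*g'(p) = -T/2,
so Gamma^(alpha) = -((1+alpha)/2)*T.
alpha = -1, -(1+alpha)/2 = 0.0.
Gamma = 0.0 * -14.222222 = 0.0000

0.0000
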